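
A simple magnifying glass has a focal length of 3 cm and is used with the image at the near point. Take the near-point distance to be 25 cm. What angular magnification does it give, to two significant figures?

M = 1 + D/f = 1 + 25/3 = 9.333.

9.3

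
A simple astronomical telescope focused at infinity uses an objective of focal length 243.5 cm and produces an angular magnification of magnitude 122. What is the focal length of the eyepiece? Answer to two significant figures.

|M| = f_obj/f_eye, so f_eye = f_obj/|M| = 243.5/122.0 = 1.996 cm.

2.0 cm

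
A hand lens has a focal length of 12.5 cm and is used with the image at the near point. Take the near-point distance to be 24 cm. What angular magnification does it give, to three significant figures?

2.92

M = 1 + D/f = 1 + 24/12.5 = 2.920.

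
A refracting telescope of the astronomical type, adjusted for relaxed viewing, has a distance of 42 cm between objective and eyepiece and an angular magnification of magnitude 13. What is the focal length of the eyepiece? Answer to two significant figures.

3.0 cm

In normal adjustment the tube length equals f_obj + f_eye and |M| = f_obj/f_eye.
So f_obj = 13 f_eye and 13 f_eye + f_eye = 42 cm, giving f_eye = 42/14 = 3.000 cm and f_obj = 39.000 cm.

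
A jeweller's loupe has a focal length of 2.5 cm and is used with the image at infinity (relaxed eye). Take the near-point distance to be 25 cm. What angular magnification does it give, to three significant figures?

10.0

M = D/f = 25/2.5 = 10.000.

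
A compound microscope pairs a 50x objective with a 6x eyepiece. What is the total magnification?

300

The overall magnification of a compound microscope is the product of the objective and eyepiece magnifications:
M = M_obj x M_eye = 50 x 6 = 300.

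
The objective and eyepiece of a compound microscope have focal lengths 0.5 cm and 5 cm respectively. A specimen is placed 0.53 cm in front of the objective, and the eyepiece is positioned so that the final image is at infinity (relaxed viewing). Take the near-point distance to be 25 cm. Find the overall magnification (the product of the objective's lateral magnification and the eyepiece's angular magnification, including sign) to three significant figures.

-83.3

Objective: 1/d_i = 1/f_obj - 1/d_o = 1/0.5 - 1/0.53 = 0.11321 cm^-1, so d_i = 8.833 cm.
m_obj = -d_i/d_o = -8.833/0.53 = -16.667.
Eyepiece angular magnification (image at infinity): M_eye = D/f_e = 25/5 = 5.000.
Overall M = m_obj x M_eye = (-16.667)(5.000) = -83.33.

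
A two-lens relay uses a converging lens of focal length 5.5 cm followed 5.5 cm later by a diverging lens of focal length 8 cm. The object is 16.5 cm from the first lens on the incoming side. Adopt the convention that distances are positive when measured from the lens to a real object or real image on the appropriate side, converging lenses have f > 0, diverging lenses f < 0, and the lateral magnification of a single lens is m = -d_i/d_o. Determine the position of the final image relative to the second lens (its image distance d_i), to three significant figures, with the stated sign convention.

4.19 cm

Applying the thin-lens equation to the first lens, 1/5.5 = 1/16.5 + 1/d_i1, which gives d_i1 = 8.250 cm.
Since 8.250 cm > 5.5 cm, the first image lies past the second lens and serves as a virtual object: d_o2 = L - d_i1 = -2.750 cm.
Applying the thin-lens equation again with f_2 = -8 cm and d_o2 = -2.750 cm gives d_i2 = 4.190 cm.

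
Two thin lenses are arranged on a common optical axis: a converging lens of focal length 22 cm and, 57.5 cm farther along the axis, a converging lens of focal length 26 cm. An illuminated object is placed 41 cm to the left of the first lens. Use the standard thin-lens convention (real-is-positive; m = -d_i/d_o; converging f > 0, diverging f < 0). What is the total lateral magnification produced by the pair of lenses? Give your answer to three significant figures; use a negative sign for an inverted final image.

Applying the thin-lens equation to the first lens, 1/22 = 1/41 + 1/d_i1, which gives d_i1 = 47.474 cm.
Its lateral magnification is m_1 = -d_i1/d_o1 = -(47.474)/41 = -1.1579.
Object distance for lens 2: d_o2 = 57.5 - 47.474 = 10.026 cm.
Applying the thin-lens equation again with f_2 = 26 cm and d_o2 = 10.026 cm gives d_i2 = -16.320 cm.
m_2 = -(-16.320)/(10.026) = 1.6277.
Total m = m_1 x m_2 = (-1.1579)(1.6277) = -1.8847.

-1.88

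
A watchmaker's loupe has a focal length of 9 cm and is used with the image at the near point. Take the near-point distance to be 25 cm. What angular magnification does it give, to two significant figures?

3.8

M = 1 + D/f = 1 + 25/9 = 3.778.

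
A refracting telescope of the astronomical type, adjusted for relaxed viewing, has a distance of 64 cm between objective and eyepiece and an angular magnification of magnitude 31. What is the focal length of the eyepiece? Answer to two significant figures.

In normal adjustment the tube length equals f_obj + f_eye and |M| = f_obj/f_eye.
So f_obj = 31 f_eye and 31 f_eye + f_eye = 64 cm, giving f_eye = 64/32 = 2.000 cm and f_obj = 62.000 cm.

2.0 cm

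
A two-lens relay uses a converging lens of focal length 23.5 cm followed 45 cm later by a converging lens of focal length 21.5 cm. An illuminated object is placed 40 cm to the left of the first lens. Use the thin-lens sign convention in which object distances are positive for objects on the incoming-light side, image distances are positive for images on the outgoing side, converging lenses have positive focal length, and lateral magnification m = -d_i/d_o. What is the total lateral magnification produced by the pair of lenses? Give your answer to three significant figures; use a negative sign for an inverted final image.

Lens 1: 1/d_i1 = 1/f_1 - 1/d_o1 = 1/23.5 - 1/40 = 0.01755 cm^-1, so d_i1 = 56.970 cm.
m_1 = -(56.970)/40 = -1.4242.
Since 56.970 cm > 45 cm, the first image lies past the second lens and serves as a virtual object: d_o2 = L - d_i1 = -11.970 cm.
Lens 2: 1/d_i2 = 1/f_2 - 1/d_o2 = 1/21.5 - 1/(-11.970) = 0.13006 cm^-1, so d_i2 = 7.689 cm.
m_2 = -(7.689)/(-11.970) = 0.6424.
Total m = m_1 x m_2 = (-1.4242)(0.6424) = -0.9149.

-0.915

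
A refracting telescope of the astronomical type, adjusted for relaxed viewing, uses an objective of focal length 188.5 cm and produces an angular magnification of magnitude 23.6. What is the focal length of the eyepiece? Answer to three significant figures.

7.99 cm

|M| = f_obj/f_eye, so f_eye = f_obj/|M| = 188.5/23.6 = 7.987 cm.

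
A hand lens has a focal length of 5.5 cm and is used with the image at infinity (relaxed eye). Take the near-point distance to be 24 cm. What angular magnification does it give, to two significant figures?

4.4

M = D/f = 24/5.5 = 4.364.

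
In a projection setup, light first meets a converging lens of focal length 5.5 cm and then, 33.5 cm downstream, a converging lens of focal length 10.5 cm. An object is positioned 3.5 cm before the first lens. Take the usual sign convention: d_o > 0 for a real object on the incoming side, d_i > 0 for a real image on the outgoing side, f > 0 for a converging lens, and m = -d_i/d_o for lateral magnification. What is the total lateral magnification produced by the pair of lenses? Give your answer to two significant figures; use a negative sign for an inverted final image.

-0.89

First lens: d_i1 = 1/(1/5.5 - 1/3.5) = -9.625 cm.
m_1 = -(-9.625)/3.5 = 2.7500.
With d_i1 < 0 the first image is virtual and lies on the object side; the object distance for lens 2 is d_o2 = 33.5 - (-9.625) = 43.125 cm.
Second lens: d_i2 = 1/(1/10.5 - 1/(43.125)) = 13.879 cm.
m_2 = -(13.879)/(43.125) = -0.3218.
Overall magnification: m = m_1 m_2 = -0.8851.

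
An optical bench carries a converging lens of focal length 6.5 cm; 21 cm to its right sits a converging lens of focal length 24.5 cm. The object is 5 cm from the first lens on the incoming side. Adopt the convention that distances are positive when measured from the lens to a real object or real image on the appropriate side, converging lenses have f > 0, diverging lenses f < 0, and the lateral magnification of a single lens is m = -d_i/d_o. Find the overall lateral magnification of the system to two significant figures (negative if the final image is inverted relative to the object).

Applying the thin-lens equation to the first lens, 1/6.5 = 1/5 + 1/d_i1, which gives d_i1 = -21.667 cm.
Its lateral magnification is m_1 = -d_i1/d_o1 = -(-21.667)/5 = 4.3333.
The intermediate image is virtual, 21.667 cm to the left of lens 1, so d_o2 = L - d_i1 = 21 - (-21.667) = 42.667 cm.
Applying the thin-lens equation again with f_2 = 24.5 cm and d_o2 = 42.667 cm gives d_i2 = 57.541 cm.
m_2 = -(57.541)/(42.667) = -1.3486.
Total m = m_1 x m_2 = (4.3333)(-1.3486) = -5.8440.

-5.8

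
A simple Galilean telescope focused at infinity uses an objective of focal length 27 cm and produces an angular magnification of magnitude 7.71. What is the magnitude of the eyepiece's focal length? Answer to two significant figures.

|M| = f_obj/|f_eye|, so |f_eye| = f_obj/|M| = 27/7.71 = 3.502 cm.
(The eyepiece is diverging, so its signed focal length is -3.502 cm.)

3.5 cm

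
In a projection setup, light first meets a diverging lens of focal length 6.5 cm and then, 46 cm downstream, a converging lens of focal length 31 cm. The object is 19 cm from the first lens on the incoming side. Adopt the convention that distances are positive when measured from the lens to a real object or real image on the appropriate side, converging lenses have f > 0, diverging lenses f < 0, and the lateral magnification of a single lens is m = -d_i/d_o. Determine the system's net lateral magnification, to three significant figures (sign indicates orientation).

-0.398

Applying the thin-lens equation to the first lens, 1/(-6.5) = 1/19 + 1/d_i1, which gives d_i1 = -4.843 cm.
Its lateral magnification is m_1 = -d_i1/d_o1 = -(-4.843)/19 = 0.2549.
With d_i1 < 0 the first image is virtual and lies on the object side; the object distance for lens 2 is d_o2 = 46 - (-4.843) = 50.843 cm.
Applying the thin-lens equation again with f_2 = 31 cm and d_o2 = 50.843 cm gives d_i2 = 79.430 cm.
m_2 = -(79.430)/(50.843) = -1.5623.
The system's lateral magnification is m_1 m_2 = (0.2549)(-1.5623) = -0.3982.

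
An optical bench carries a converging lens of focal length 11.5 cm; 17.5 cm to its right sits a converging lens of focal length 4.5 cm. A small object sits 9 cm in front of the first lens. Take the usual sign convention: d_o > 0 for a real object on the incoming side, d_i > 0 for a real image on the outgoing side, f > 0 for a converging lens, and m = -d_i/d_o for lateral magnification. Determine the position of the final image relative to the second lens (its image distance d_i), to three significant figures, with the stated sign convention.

4.87 cm

Applying the thin-lens equation to the first lens, 1/11.5 = 1/9 + 1/d_i1, which gives d_i1 = -41.400 cm.
The intermediate image is virtual, 41.400 cm to the left of lens 1, so d_o2 = L - d_i1 = 17.5 - (-41.400) = 58.900 cm.
Applying the thin-lens equation again with f_2 = 4.5 cm and d_o2 = 58.900 cm gives d_i2 = 4.872 cm.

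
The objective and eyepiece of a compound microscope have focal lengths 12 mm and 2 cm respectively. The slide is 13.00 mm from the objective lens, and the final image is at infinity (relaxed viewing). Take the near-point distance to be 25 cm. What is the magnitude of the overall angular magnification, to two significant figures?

Convert to cm: f_obj = 12 mm = 1.2 cm; d_o = 13.00 mm = 1.30 cm.
Objective: 1/d_i = 1/f_obj - 1/d_o = 1/1.2 - 1/1.30 = 0.06410 cm^-1, so d_i = 15.600 cm.
m_obj = -d_i/d_o = -15.600/1.30 = -12.000.
Eyepiece angular magnification (image at infinity): M_eye = D/f_e = 25/2 = 12.500.
Overall M = m_obj x M_eye = (-12.000)(12.500) = -150.00.
|M| = 150.00.

150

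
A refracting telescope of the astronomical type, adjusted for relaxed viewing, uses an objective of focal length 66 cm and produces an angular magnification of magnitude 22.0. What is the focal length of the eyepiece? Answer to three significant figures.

3.00 cm

|M| = f_obj/f_eye, so f_eye = f_obj/|M| = 66/22.0 = 3.000 cm.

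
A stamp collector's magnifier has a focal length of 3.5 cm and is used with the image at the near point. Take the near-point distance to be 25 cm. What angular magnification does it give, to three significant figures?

8.14

M = 1 + D/f = 1 + 25/3.5 = 8.143.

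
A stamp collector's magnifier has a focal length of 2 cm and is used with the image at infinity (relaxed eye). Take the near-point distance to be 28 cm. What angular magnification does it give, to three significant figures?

M = D/f = 28/2 = 14.000.

14.0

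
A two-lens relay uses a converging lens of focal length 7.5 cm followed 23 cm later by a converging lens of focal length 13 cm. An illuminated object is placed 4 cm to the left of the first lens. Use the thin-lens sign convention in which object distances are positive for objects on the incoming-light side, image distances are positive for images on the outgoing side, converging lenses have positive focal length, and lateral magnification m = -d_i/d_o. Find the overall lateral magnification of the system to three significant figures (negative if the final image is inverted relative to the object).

Lens 1: 1/d_i1 = 1/f_1 - 1/d_o1 = 1/7.5 - 1/4 = -0.11667 cm^-1, so d_i1 = -8.571 cm.
m_1 = -(-8.571)/4 = 2.1429.
With d_i1 < 0 the first image is virtual and lies on the object side; the object distance for lens 2 is d_o2 = 23 - (-8.571) = 31.571 cm.
Lens 2: 1/d_i2 = 1/f_2 - 1/d_o2 = 1/13 - 1/(31.571) = 0.04525 cm^-1, so d_i2 = 22.100 cm.
m_2 = -(22.100)/(31.571) = -0.7000.
Overall magnification: m = m_1 m_2 = -1.5000.

-1.50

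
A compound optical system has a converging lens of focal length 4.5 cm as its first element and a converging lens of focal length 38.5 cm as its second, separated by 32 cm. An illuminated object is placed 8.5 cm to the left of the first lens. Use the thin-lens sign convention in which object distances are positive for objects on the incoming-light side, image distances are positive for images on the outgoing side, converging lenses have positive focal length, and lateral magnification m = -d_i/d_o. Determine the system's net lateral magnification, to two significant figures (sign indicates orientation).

First lens: d_i1 = 1/(1/4.5 - 1/8.5) = 9.563 cm.
m_1 = -(9.563)/8.5 = -1.1250.
Object distance for lens 2: d_o2 = 32 - 9.563 = 22.438 cm.
Second lens: d_i2 = 1/(1/38.5 - 1/(22.438)) = -53.780 cm.
m_2 = -(-53.780)/(22.438) = 2.3969.
Overall magnification: m = m_1 m_2 = -2.6965.

-2.7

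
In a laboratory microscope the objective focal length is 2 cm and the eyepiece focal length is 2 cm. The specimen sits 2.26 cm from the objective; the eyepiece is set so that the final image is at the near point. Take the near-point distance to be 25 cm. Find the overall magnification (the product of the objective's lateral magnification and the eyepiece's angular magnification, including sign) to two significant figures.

Objective: 1/d_i = 1/f_obj - 1/d_o = 1/2 - 1/2.26 = 0.05752 cm^-1, so d_i = 17.385 cm.
m_obj = -d_i/d_o = -17.385/2.26 = -7.692.
Eyepiece angular magnification (image at near point): M_eye = 1 + D/f_e = 1 + 25/2 = 13.500.
Overall M = m_obj x M_eye = (-7.692)(13.500) = -103.85.

-100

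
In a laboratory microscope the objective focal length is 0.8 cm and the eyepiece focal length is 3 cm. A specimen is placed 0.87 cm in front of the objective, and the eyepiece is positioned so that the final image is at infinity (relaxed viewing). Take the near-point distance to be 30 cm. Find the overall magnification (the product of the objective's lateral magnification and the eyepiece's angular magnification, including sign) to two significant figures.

-110

Objective: 1/d_i = 1/f_obj - 1/d_o = 1/0.8 - 1/0.87 = 0.10057 cm^-1, so d_i = 9.943 cm.
m_obj = -d_i/d_o = -9.943/0.87 = -11.429.
Eyepiece angular magnification (image at infinity): M_eye = D/f_e = 30/3 = 10.000.
Overall M = m_obj x M_eye = (-11.429)(10.000) = -114.29.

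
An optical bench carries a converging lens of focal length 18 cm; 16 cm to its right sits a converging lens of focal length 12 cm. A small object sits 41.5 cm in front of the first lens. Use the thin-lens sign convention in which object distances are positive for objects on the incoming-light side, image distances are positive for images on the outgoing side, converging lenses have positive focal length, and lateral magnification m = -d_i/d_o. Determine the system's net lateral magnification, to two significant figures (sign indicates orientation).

Lens 1: 1/d_i1 = 1/f_1 - 1/d_o1 = 1/18 - 1/41.5 = 0.03146 cm^-1, so d_i1 = 31.787 cm.
m_1 = -(31.787)/41.5 = -0.7660.
Since 31.787 cm > 16 cm, the first image lies past the second lens and serves as a virtual object: d_o2 = L - d_i1 = -15.787 cm.
Lens 2: 1/d_i2 = 1/f_2 - 1/d_o2 = 1/12 - 1/(-15.787) = 0.14668 cm^-1, so d_i2 = 6.818 cm.
m_2 = -(6.818)/(-15.787) = 0.4319.
The system's lateral magnification is m_1 m_2 = (-0.7660)(0.4319) = -0.3308.

-0.33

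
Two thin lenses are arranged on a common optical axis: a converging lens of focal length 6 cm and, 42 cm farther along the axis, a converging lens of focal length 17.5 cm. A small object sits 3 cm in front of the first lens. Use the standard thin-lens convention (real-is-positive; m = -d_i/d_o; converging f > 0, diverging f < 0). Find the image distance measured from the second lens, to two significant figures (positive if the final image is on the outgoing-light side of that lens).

28 cm

First lens: d_i1 = 1/(1/6 - 1/3) = -6.000 cm.
The intermediate image is virtual, 6.000 cm to the left of lens 1, so d_o2 = L - d_i1 = 42 - (-6.000) = 48.000 cm.
Second lens: d_i2 = 1/(1/17.5 - 1/(48.000)) = 27.541 cm.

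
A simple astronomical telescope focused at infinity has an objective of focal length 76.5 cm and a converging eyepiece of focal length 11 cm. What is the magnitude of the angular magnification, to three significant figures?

6.95

|M| = f_obj/|f_eye| = 76.5/11 = 6.955.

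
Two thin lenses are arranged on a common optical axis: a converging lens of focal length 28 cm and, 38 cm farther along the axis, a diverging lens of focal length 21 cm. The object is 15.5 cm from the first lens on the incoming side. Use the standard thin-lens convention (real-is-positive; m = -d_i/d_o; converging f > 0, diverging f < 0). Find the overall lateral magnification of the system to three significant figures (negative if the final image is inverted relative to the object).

Applying the thin-lens equation to the first lens, 1/28 = 1/15.5 + 1/d_i1, which gives d_i1 = -34.720 cm.
Its lateral magnification is m_1 = -d_i1/d_o1 = -(-34.720)/15.5 = 2.2400.
The intermediate image is virtual, 34.720 cm to the left of lens 1, so d_o2 = L - d_i1 = 38 - (-34.720) = 72.720 cm.
Applying the thin-lens equation again with f_2 = -21 cm and d_o2 = 72.720 cm gives d_i2 = -16.294 cm.
m_2 = -(-16.294)/(72.720) = 0.2241.
Total m = m_1 x m_2 = (2.2400)(0.2241) = 0.5019.

0.502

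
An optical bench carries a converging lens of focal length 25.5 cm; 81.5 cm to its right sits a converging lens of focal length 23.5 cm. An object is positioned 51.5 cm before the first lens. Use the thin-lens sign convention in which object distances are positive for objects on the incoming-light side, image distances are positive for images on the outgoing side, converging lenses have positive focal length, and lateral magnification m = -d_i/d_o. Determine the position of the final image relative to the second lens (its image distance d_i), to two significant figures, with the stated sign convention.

97 cm

First lens: d_i1 = 1/(1/25.5 - 1/51.5) = 50.510 cm.
Object distance for lens 2: d_o2 = 81.5 - 50.510 = 30.990 cm.
Second lens: d_i2 = 1/(1/23.5 - 1/(30.990)) = 97.228 cm.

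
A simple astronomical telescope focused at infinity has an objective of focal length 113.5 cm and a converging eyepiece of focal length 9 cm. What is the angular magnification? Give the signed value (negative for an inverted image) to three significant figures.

-12.6

M = -f_obj/f_eye = -113.5/(9) = -12.611.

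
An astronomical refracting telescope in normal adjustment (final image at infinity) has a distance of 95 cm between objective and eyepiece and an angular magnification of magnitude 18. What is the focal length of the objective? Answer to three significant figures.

In normal adjustment the tube length equals f_obj + f_eye and |M| = f_obj/f_eye.
So f_obj = 18 f_eye and 18 f_eye + f_eye = 95 cm, giving f_eye = 95/19 = 5.000 cm and f_obj = 90.000 cm.

90.0 cm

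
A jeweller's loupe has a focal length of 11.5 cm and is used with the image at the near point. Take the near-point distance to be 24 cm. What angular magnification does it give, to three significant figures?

M = 1 + D/f = 1 + 24/11.5 = 3.087.

3.09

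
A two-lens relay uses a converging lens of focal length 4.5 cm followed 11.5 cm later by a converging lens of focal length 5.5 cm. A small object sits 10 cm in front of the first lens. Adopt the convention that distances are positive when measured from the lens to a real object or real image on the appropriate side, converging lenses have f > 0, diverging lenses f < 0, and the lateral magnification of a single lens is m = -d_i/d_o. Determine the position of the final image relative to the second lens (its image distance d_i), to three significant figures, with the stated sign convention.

-8.36 cm

First lens: d_i1 = 1/(1/4.5 - 1/10) = 8.182 cm.
That image sits 3.318 cm in front of the second lens, so d_o2 = 3.318 cm.
Second lens: d_i2 = 1/(1/5.5 - 1/(3.318)) = -8.365 cm.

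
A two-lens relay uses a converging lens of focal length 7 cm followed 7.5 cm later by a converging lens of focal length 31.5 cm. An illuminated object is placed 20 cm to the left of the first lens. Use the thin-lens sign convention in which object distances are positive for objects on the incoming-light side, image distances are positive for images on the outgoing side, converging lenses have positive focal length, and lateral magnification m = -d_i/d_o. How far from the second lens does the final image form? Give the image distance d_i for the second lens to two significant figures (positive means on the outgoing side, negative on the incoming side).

First lens: d_i1 = 1/(1/7 - 1/20) = 10.769 cm.
This image would form 10.769 cm past lens 1, i.e. 3.269 cm beyond lens 2, so it is a virtual object for lens 2: d_o2 = 7.5 - 10.769 = -3.269 cm.
Second lens: d_i2 = 1/(1/31.5 - 1/(-3.269)) = 2.962 cm.

3.0 cm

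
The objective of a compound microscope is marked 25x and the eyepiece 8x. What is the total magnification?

200

The overall magnification of a compound microscope is the product of the objective and eyepiece magnifications:
M = M_obj x M_eye = 25 x 8 = 200.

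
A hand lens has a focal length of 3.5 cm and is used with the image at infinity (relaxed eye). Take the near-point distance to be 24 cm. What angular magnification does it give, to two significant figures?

M = D/f = 24/3.5 = 6.857.

6.9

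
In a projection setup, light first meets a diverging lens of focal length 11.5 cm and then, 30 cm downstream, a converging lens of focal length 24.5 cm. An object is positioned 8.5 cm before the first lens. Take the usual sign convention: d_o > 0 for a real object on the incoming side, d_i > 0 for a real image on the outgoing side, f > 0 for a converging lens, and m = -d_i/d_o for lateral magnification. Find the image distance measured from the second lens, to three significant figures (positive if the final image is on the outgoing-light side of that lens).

Applying the thin-lens equation to the first lens, 1/(-11.5) = 1/8.5 + 1/d_i1, which gives d_i1 = -4.888 cm.
With d_i1 < 0 the first image is virtual and lies on the object side; the object distance for lens 2 is d_o2 = 30 - (-4.888) = 34.888 cm.
Applying the thin-lens equation again with f_2 = 24.5 cm and d_o2 = 34.888 cm gives d_i2 = 82.286 cm.

82.3 cm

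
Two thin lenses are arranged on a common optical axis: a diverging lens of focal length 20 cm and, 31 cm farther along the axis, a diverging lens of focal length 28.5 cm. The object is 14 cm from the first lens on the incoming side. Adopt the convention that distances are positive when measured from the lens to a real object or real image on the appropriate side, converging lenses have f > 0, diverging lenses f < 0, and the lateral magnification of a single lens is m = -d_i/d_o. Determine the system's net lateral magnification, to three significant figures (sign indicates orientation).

Lens 1: 1/d_i1 = 1/f_1 - 1/d_o1 = 1/(-20) - 1/14 = -0.12143 cm^-1, so d_i1 = -8.235 cm.
m_1 = -(-8.235)/14 = 0.5882.
With d_i1 < 0 the first image is virtual and lies on the object side; the object distance for lens 2 is d_o2 = 31 - (-8.235) = 39.235 cm.
Lens 2: 1/d_i2 = 1/f_2 - 1/d_o2 = 1/(-28.5) - 1/(39.235) = -0.06057 cm^-1, so d_i2 = -16.508 cm.
m_2 = -(-16.508)/(39.235) = 0.4208.
The system's lateral magnification is m_1 m_2 = (0.5882)(0.4208) = 0.2475.

0.248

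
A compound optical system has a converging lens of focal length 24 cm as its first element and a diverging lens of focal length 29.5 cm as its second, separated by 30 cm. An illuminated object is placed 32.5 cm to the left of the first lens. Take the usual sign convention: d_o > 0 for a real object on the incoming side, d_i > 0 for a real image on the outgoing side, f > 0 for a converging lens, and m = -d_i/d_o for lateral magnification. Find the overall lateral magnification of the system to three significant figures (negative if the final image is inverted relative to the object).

Lens 1: 1/d_i1 = 1/f_1 - 1/d_o1 = 1/24 - 1/32.5 = 0.01090 cm^-1, so d_i1 = 91.765 cm.
m_1 = -(91.765)/32.5 = -2.8235.
Since 91.765 cm > 30 cm, the first image lies past the second lens and serves as a virtual object: d_o2 = L - d_i1 = -61.765 cm.
Lens 2: 1/d_i2 = 1/f_2 - 1/d_o2 = 1/(-29.5) - 1/(-61.765) = -0.01771 cm^-1, so d_i2 = -56.472 cm.
m_2 = -(-56.472)/(-61.765) = -0.9143.
Overall magnification: m = m_1 m_2 = 2.5816.

2.58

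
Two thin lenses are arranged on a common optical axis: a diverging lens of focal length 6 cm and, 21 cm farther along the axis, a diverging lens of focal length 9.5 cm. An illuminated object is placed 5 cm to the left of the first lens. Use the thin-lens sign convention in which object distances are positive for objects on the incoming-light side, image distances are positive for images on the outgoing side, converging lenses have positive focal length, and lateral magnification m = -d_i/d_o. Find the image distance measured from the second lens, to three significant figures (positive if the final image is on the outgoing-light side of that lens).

First lens: d_i1 = 1/(1/(-6) - 1/5) = -2.727 cm.
With d_i1 < 0 the first image is virtual and lies on the object side; the object distance for lens 2 is d_o2 = 21 - (-2.727) = 23.727 cm.
Second lens: d_i2 = 1/(1/(-9.5) - 1/(23.727)) = -6.784 cm.

-6.78 cm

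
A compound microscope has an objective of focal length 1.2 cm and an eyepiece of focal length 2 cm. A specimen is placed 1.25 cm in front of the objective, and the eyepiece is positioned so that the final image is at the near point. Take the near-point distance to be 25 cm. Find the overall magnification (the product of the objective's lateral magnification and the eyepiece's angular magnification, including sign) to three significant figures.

-324

Objective: 1/d_i = 1/f_obj - 1/d_o = 1/1.2 - 1/1.25 = 0.03333 cm^-1, so d_i = 30.000 cm.
m_obj = -d_i/d_o = -30.000/1.25 = -24.000.
Eyepiece angular magnification (image at near point): M_eye = 1 + D/f_e = 1 + 25/2 = 13.500.
Overall M = m_obj x M_eye = (-24.000)(13.500) = -324.00.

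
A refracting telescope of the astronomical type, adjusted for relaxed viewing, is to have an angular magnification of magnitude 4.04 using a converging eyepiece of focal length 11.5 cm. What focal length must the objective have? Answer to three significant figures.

46.5 cm

|M| = f_obj/|f_eye|, so f_obj = |M| x |f_eye| = 4.04 x 11.5 = 46.460 cm.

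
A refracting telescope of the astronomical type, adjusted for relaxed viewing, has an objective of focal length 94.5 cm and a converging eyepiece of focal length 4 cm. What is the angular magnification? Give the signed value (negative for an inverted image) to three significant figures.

M = -f_obj/f_eye = -94.5/(4) = -23.625.

-23.6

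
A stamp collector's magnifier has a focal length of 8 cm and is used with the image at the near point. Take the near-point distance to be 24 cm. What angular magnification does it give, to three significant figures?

M = 1 + D/f = 1 + 24/8 = 4.000.

4.00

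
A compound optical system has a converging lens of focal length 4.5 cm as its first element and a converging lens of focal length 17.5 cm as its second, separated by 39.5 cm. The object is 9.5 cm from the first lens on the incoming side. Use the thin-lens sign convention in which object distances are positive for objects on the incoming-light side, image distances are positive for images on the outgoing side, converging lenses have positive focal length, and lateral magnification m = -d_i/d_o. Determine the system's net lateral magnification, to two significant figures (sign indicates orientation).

1.2

Applying the thin-lens equation to the first lens, 1/4.5 = 1/9.5 + 1/d_i1, which gives d_i1 = 8.550 cm.
Its lateral magnification is m_1 = -d_i1/d_o1 = -(8.550)/9.5 = -0.9000.
Object distance for lens 2: d_o2 = 39.5 - 8.550 = 30.950 cm.
Applying the thin-lens equation again with f_2 = 17.5 cm and d_o2 = 30.950 cm gives d_i2 = 40.270 cm.
m_2 = -(40.270)/(30.950) = -1.3011.
The system's lateral magnification is m_1 m_2 = (-0.9000)(-1.3011) = 1.1710.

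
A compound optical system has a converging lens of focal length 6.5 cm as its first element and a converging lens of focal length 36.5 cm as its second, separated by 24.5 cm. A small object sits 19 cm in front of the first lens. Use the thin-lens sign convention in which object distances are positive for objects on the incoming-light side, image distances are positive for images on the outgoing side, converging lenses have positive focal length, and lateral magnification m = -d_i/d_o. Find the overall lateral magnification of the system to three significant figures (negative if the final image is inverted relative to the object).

Applying the thin-lens equation to the first lens, 1/6.5 = 1/19 + 1/d_i1, which gives d_i1 = 9.880 cm.
Its lateral magnification is m_1 = -d_i1/d_o1 = -(9.880)/19 = -0.5200.
That image sits 14.620 cm in front of the second lens, so d_o2 = 14.620 cm.
Applying the thin-lens equation again with f_2 = 36.5 cm and d_o2 = 14.620 cm gives d_i2 = -24.389 cm.
m_2 = -(-24.389)/(14.620) = 1.6682.
Total m = m_1 x m_2 = (-0.5200)(1.6682) = -0.8675.

-0.867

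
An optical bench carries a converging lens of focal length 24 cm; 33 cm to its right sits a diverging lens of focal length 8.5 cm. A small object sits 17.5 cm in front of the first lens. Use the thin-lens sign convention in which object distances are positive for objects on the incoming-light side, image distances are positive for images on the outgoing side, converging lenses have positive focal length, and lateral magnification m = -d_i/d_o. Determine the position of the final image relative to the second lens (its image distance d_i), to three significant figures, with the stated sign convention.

-7.82 cm

Lens 1: 1/d_i1 = 1/f_1 - 1/d_o1 = 1/24 - 1/17.5 = -0.01548 cm^-1, so d_i1 = -64.615 cm.
With d_i1 < 0 the first image is virtual and lies on the object side; the object distance for lens 2 is d_o2 = 33 - (-64.615) = 97.615 cm.
Lens 2: 1/d_i2 = 1/f_2 - 1/d_o2 = 1/(-8.5) - 1/(97.615) = -0.12789 cm^-1, so d_i2 = -7.819 cm.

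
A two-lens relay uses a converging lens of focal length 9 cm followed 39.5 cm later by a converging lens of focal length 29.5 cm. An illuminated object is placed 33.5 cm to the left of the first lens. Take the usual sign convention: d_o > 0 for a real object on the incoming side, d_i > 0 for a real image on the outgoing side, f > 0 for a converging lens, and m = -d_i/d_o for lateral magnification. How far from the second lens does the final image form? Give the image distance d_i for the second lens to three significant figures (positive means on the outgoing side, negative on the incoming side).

-348 cm

Lens 1: 1/d_i1 = 1/f_1 - 1/d_o1 = 1/9 - 1/33.5 = 0.08126 cm^-1, so d_i1 = 12.306 cm.
That image sits 27.194 cm in front of the second lens, so d_o2 = 27.194 cm.
Lens 2: 1/d_i2 = 1/f_2 - 1/d_o2 = 1/29.5 - 1/(27.194) = -0.00287 cm^-1, so d_i2 = -347.865 cm.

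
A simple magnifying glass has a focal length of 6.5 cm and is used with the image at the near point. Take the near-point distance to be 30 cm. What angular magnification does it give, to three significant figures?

M = 1 + D/f = 1 + 30/6.5 = 5.615.

5.62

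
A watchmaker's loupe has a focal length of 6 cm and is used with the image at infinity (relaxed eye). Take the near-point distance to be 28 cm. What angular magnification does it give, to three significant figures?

4.67

M = D/f = 28/6 = 4.667.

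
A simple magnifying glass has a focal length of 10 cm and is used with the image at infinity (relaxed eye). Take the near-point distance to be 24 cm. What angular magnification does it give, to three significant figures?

M = D/f = 24/10 = 2.400.

2.40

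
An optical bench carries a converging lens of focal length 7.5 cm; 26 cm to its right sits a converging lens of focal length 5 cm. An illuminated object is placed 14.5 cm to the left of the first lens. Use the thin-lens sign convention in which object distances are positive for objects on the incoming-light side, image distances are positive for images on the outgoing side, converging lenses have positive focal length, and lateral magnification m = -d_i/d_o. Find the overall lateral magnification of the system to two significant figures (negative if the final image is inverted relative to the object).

0.98

Lens 1: 1/d_i1 = 1/f_1 - 1/d_o1 = 1/7.5 - 1/14.5 = 0.06437 cm^-1, so d_i1 = 15.536 cm.
m_1 = -(15.536)/14.5 = -1.0714.
The intermediate image is 15.536 cm to the right of lens 1, so d_o2 = L - d_i1 = 26 - 15.536 = 10.464 cm.
Lens 2: 1/d_i2 = 1/f_2 - 1/d_o2 = 1/5 - 1/(10.464) = 0.10444 cm^-1, so d_i2 = 9.575 cm.
m_2 = -(9.575)/(10.464) = -0.9150.
Overall magnification: m = m_1 m_2 = 0.9804.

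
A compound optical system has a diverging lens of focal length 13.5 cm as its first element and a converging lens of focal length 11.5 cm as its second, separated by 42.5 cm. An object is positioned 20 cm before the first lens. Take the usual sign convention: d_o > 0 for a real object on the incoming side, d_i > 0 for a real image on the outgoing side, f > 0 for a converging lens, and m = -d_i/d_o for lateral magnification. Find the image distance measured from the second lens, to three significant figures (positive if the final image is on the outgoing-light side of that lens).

Lens 1: 1/d_i1 = 1/f_1 - 1/d_o1 = 1/(-13.5) - 1/20 = -0.12407 cm^-1, so d_i1 = -8.060 cm.
The intermediate image is virtual, 8.060 cm to the left of lens 1, so d_o2 = L - d_i1 = 42.5 - (-8.060) = 50.560 cm.
Lens 2: 1/d_i2 = 1/f_2 - 1/d_o2 = 1/11.5 - 1/(50.560) = 0.06718 cm^-1, so d_i2 = 14.886 cm.

14.9 cm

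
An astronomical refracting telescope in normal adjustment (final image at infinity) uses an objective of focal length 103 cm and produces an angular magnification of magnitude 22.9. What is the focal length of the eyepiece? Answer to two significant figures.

4.5 cm

|M| = f_obj/f_eye, so f_eye = f_obj/|M| = 103/22.9 = 4.498 cm.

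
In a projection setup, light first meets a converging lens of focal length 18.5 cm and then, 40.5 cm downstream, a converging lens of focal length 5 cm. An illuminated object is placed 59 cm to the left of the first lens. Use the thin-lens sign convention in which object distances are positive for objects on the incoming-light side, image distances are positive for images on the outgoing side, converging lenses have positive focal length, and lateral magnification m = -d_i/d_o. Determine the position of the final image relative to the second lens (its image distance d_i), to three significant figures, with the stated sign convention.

7.92 cm

Lens 1: 1/d_i1 = 1/f_1 - 1/d_o1 = 1/18.5 - 1/59 = 0.03710 cm^-1, so d_i1 = 26.951 cm.
The intermediate image is 26.951 cm to the right of lens 1, so d_o2 = L - d_i1 = 40.5 - 26.951 = 13.549 cm.
Lens 2: 1/d_i2 = 1/f_2 - 1/d_o2 = 1/5 - 1/(13.549) = 0.12620 cm^-1, so d_i2 = 7.924 cm.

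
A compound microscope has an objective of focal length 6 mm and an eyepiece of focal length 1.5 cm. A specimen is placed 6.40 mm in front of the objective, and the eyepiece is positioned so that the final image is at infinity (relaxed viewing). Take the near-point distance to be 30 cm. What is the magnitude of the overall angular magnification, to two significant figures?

Convert to cm: f_obj = 6 mm = 0.6 cm; d_o = 6.40 mm = 0.64 cm.
Objective: 1/d_i = 1/f_obj - 1/d_o = 1/0.6 - 1/0.64 = 0.10417 cm^-1, so d_i = 9.600 cm.
m_obj = -d_i/d_o = -9.600/0.64 = -15.000.
Eyepiece angular magnification (image at infinity): M_eye = D/f_e = 30/1.5 = 20.000.
Overall M = m_obj x M_eye = (-15.000)(20.000) = -300.00.
|M| = 300.00.

300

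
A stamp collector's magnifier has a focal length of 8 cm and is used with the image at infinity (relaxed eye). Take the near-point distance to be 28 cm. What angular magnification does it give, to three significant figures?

3.50

M = D/f = 28/8 = 3.500.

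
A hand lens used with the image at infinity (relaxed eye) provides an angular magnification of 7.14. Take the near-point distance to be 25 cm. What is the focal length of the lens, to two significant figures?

For the image at infinity, M = D/f.
f = D/M = 25/7.14 = 3.501 cm.

3.5 cm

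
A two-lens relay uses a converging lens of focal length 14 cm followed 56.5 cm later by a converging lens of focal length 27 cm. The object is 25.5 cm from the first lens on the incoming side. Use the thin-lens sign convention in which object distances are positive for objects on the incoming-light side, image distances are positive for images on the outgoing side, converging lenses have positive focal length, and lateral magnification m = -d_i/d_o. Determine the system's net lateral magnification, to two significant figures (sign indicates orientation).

First lens: d_i1 = 1/(1/14 - 1/25.5) = 31.043 cm.
m_1 = -(31.043)/25.5 = -1.2174.
Object distance for lens 2: d_o2 = 56.5 - 31.043 = 25.457 cm.
Second lens: d_i2 = 1/(1/27 - 1/(25.457)) = -445.310 cm.
m_2 = -(-445.310)/(25.457) = 17.4930.
Total m = m_1 x m_2 = (-1.2174)(17.4930) = -21.2958.

-21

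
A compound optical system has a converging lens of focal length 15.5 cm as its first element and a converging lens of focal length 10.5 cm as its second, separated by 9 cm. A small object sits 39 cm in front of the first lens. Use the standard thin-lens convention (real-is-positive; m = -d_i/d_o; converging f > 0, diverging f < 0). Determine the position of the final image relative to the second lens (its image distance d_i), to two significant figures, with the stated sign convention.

6.5 cm

Applying the thin-lens equation to the first lens, 1/15.5 = 1/39 + 1/d_i1, which gives d_i1 = 25.723 cm.
This image would form 25.723 cm past lens 1, i.e. 16.723 cm beyond lens 2, so it is a virtual object for lens 2: d_o2 = 9 - 25.723 = -16.723 cm.
Applying the thin-lens equation again with f_2 = 10.5 cm and d_o2 = -16.723 cm gives d_i2 = 6.450 cm.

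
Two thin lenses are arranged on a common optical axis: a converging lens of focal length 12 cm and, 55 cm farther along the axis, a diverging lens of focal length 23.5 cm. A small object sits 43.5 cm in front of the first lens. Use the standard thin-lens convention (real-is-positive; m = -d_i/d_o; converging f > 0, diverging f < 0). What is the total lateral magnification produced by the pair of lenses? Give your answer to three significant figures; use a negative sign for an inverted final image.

Applying the thin-lens equation to the first lens, 1/12 = 1/43.5 + 1/d_i1, which gives d_i1 = 16.571 cm.
Its lateral magnification is m_1 = -d_i1/d_o1 = -(16.571)/43.5 = -0.3810.
That image sits 38.429 cm in front of the second lens, so d_o2 = 38.429 cm.
Applying the thin-lens equation again with f_2 = -23.5 cm and d_o2 = 38.429 cm gives d_i2 = -14.582 cm.
m_2 = -(-14.582)/(38.429) = 0.3795.
The system's lateral magnification is m_1 m_2 = (-0.3810)(0.3795) = -0.1446.

-0.145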